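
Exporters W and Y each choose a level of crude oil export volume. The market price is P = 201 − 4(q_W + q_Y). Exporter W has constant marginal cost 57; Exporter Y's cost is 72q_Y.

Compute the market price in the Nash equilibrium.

110

Exporter W's profit: π = q_W(201 − 4(q_W + q_Y)) − 57q_W.
∂π/∂q_W = 144 − 8q_W − 4q_Y = 0, so q_W = 18 − 0.5q_Y.
By the same steps for Y: q_Y = 16.125 − 0.5q_W.
Substituting the second reaction function into the first: q_W = 18 − 0.5(16.125 − 0.5q_W), which gives 0.75q_W = 9.9375 ⇒ q_W = 13.25.
Then q_Y = 16.125 − 0.5·13.25 = 9.5.
Equilibrium price: P = 201 − 4·22.75 = 110.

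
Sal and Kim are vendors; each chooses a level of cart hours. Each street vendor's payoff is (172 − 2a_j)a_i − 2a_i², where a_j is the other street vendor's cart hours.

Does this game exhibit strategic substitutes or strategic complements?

Sal's payoff is (172 − 2a_K)a_S − 2a_S².
∂π/∂a_S = 172 − 2a_K − 4a_S = 0, so a_S = 43 − 0.5a_K.
The best-response slope da_S/da_K = −0.5 < 0: the reaction function is downward-sloping, so the choices are strategic substitutes.

strategic substitutes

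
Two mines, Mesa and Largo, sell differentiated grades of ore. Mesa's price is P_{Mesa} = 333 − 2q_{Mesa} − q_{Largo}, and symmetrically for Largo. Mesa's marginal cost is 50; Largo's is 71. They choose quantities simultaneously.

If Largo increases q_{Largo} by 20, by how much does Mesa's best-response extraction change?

-5

Mine Mesa's profit: π = q_{Mesa}(333 − 2q_{Mesa} − q_{Largo}) − 50q_{Mesa}.
∂π/∂q_{Mesa} = 283 − 4q_{Mesa} − q_{Largo} = 0 ⇒ q_{Mesa} = 70.75 − 0.25q_{Largo}.
The reaction-function slope is −0.25, so a 20-unit rise in q_{Largo} moves q_{Mesa} by −0.25 × 20 = −5. Mesa's best response falls — the actions are strategic substitutes.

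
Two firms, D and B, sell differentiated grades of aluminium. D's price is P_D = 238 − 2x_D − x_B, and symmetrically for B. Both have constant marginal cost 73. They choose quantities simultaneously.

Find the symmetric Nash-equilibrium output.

33

Firm D's profit: π = x_D(238 − 2x_D − x_B) − 73x_D.
∂π/∂x_D = 165 − 4x_D − x_B = 0 ⇒ x_D = 41.25 − 0.25x_B.
Setting x_D = x_B in the reaction function: x_D = 41.25 − 0.25x_D, so x_D = 41.25 / 1.25 = 33.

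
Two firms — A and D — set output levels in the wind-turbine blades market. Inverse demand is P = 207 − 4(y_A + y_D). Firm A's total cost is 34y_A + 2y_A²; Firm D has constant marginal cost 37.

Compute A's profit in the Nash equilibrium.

Firm A's profit: π = y_A(207 − 4(y_A + y_D)) − 34y_A − 2y_A².
∂π/∂y_A = 173 − 12y_A − 4y_D = 0, so y_A = 173/12 − (1/3)y_D.
For D: ∂π/∂y_D = 170 − 8y_D − 4y_A = 0 ⇒ y_D = 21.25 − 0.5y_A.
Solving the two reaction functions simultaneously: (1 − (−1/3)(−0.5))y_A = 173/12 − (1/3)·21.25, so (5/6)y_A = 22/3 and y_A = 8.8.
Then y_D = 21.25 − 0.5·8.8 = 16.85.
Price P = 207 − 4·25.65 = 104.4.
A's profit: (104.4 − 34)·8.8 − 2(8.8)² = 464.64.

464.64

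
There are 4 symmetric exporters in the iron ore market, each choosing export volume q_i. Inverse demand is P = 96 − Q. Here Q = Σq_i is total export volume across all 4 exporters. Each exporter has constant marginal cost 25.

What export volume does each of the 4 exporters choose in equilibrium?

14.2

A representative exporter's profit is π_i = q_i(96 − Q) − 25q_i, with Q = q_i + Σ_{j≠i} q_j.
First-order condition: 71 − 2q_i − Σ_{j≠i} q_j = 0.
With identical exporters, set every q_j = q: then 71 − 2q − 3q = 0, i.e. q = 71/5 = 14.2.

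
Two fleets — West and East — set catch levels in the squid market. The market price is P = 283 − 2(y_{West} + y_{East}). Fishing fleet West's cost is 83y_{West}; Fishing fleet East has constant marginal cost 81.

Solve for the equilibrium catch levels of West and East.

Fishing fleet West's profit: π = y_{West}(283 − 2(y_{West} + y_{East})) − 83y_{West}.
∂π/∂y_{West} = 200 − 4y_{West} − 2y_{East} = 0, so y_{West} = 50 − 0.5y_{East}.
By the same steps for East: y_{East} = 50.5 − 0.5y_{West}.
Solving the two reaction functions simultaneously: (1 − (−0.5)(−0.5))y_{West} = 50 − 0.5·50.5, so 0.75y_{West} = 24.75 and y_{West} = 33.
Then y_{East} = 50.5 − 0.5·33 = 34.

33, 34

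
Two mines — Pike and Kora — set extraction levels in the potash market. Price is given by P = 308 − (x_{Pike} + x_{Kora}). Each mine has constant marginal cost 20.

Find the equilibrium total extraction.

Mine Pike's profit: π = x_{Pike}(308 − (x_{Pike} + x_{Kora})) − 20x_{Pike}.
∂π/∂x_{Pike} = 288 − 2x_{Pike} − x_{Kora} = 0, so x_{Pike} = 144 − 0.5x_{Kora}.
Setting x_{Pike} = x_{Kora} in the reaction function: x_{Pike} = 144 − 0.5x_{Pike}, so x_{Pike} = 144 / 1.5 = 96.
Total extraction: 96 + 96 = 192.

192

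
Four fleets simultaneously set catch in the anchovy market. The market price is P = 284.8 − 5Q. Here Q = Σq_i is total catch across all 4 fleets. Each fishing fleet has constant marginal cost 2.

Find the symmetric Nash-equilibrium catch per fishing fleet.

A representative fishing fleet's profit is π_i = q_i(284.8 − 5Q) − 2q_i, with Q = q_i + Σ_{j≠i} q_j.
First-order condition: 282.8 − 10q_i − 5Σ_{j≠i} q_j = 0.
In a symmetric equilibrium every fishing fleet chooses the same q, so Σ_{j≠i} q_j = 3q. The condition becomes 282.8 − 25q = 0, giving q = 282.8/25 = 11.312.

11.312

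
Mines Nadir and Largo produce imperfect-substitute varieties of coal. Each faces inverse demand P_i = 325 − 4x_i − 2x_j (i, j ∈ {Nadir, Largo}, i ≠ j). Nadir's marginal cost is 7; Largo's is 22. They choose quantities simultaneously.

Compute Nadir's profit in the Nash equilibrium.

4173.16

Mine Nadir's profit: π = x_{Nadir}(325 − 4x_{Nadir} − 2x_{Largo}) − 7x_{Nadir}.
∂π/∂x_{Nadir} = 318 − 8x_{Nadir} − 2x_{Largo} = 0 ⇒ x_{Nadir} = 39.75 − 0.25x_{Largo}.
Similarly x_{Largo} = 37.875 − 0.25x_{Nadir}.
Solving the two reaction functions simultaneously: (1 − (−0.25)(−0.25))x_{Nadir} = 39.75 − 0.25·37.875, so 0.9375x_{Nadir} = 969/32 and x_{Nadir} = 32.3.
Then x_{Largo} = 37.875 − 0.25·32.3 = 29.8.
P_{Nadir} = 325 − 4·32.3 − 2·29.8 = 136.2.
Profit = (136.2 − 7)·32.3 = 4173.16.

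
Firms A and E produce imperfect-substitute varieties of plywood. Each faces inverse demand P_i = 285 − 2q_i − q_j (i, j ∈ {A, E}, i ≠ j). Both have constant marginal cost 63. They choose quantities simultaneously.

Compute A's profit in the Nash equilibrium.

Firm A's profit: π = q_A(285 − 2q_A − q_E) − 63q_A.
∂π/∂q_A = 222 − 4q_A − q_E = 0 ⇒ q_A = 55.5 − 0.25q_E.
By symmetry q_E = q_A; substituting into the reaction function, 1.25q_A = 55.5 and q_A = 44.4.
P_A = 285 − 2·44.4 − 44.4 = 151.8.
Profit = (151.8 − 63)·44.4 = 3942.72.

3942.72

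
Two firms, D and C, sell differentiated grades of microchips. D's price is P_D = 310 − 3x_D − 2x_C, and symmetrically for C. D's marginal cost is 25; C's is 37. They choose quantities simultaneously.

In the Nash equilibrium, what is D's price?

Firm D's profit: π = x_D(310 − 3x_D − 2x_C) − 25x_D.
∂π/∂x_D = 285 − 6x_D − 2x_C = 0 ⇒ x_D = 47.5 − (1/3)x_C.
Similarly x_C = 45.5 − (1/3)x_D.
Substituting the second reaction function into the first: x_D = 47.5 − (1/3)(45.5 − (1/3)x_D), which gives (8/9)x_D = 97/3 ⇒ x_D = 36.375.
Then x_C = 45.5 − (1/3)·36.375 = 33.375.
P_D = 310 − 3·36.375 − 2·33.375 = 134.125.

134.125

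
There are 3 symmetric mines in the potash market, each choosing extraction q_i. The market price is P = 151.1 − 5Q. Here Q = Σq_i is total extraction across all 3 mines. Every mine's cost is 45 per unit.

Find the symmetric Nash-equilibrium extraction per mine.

5.305

A representative mine's profit is π_i = q_i(151.1 − 5Q) − 45q_i, with Q = q_i + Σ_{j≠i} q_j.
First-order condition: 106.1 − 10q_i − 5Σ_{j≠i} q_j = 0.
In a symmetric equilibrium every mine chooses the same q, so Σ_{j≠i} q_j = 2q. The condition becomes 106.1 − 20q = 0, giving q = 106.1/20 = 5.305.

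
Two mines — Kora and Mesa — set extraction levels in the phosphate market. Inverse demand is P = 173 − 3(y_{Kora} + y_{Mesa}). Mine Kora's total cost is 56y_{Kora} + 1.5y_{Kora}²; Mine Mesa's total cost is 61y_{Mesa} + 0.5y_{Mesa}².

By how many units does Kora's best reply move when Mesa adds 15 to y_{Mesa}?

Mine Kora's profit: π = y_{Kora}(173 − 3(y_{Kora} + y_{Mesa})) − 56y_{Kora} − 1.5y_{Kora}².
∂π/∂y_{Kora} = 117 − 9y_{Kora} − 3y_{Mesa} = 0, so y_{Kora} = 13 − (1/3)y_{Mesa}.
The reaction-function slope is −1/3, so a 15-unit rise in y_{Mesa} moves y_{Kora} by −1/3 × 15 = −5. Kora's best response falls — the actions are strategic substitutes.

-5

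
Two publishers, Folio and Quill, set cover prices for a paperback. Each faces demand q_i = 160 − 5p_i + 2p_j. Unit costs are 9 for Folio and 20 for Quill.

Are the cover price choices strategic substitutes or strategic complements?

Folio's profit: π = (p_{Folio} − 9)(160 − 5p_{Folio} + 2p_{Quill}).
∂π/∂p_{Folio} = 205 − 10p_{Folio} + 2p_{Quill} = 0 ⇒ p_{Folio} = 20.5 + 0.2p_{Quill}.
The best-response slope dp_{Folio}/dp_{Quill} = 0.2 > 0: the reaction function is upward-sloping, so the choices are strategic complements.

strategic complements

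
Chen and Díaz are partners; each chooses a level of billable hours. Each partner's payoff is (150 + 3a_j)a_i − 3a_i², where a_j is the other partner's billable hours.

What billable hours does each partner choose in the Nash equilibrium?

50

Chen's payoff is (150 + 3a_D)a_C − 3a_C².
∂π/∂a_C = 150 + 3a_D − 6a_C = 0, so a_C = 25 + 0.5a_D.
Setting a_C = a_D in the reaction function: a_C = 25 + 0.5a_C, so a_C = 25 / 0.5 = 50.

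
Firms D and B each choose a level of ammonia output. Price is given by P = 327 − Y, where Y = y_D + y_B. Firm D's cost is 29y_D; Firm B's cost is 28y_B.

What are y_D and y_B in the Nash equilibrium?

Firm D's profit: π = y_D(327 − (y_D + y_B)) − 29y_D.
∂π/∂y_D = 298 − 2y_D − y_B = 0, so y_D = 149 − 0.5y_B.
By the same steps for B: y_B = 149.5 − 0.5y_D.
Solving the two reaction functions simultaneously: (1 − (−0.5)(−0.5))y_D = 149 − 0.5·149.5, so 0.75y_D = 74.25 and y_D = 99.
Then y_B = 149.5 − 0.5·99 = 100.

99, 100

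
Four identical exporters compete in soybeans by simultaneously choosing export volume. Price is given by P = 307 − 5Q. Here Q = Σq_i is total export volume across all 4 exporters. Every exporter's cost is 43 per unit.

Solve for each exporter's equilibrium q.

A representative exporter's profit is π_i = q_i(307 − 5Q) − 43q_i, with Q = q_i + Σ_{j≠i} q_j.
First-order condition: 264 − 10q_i − 5Σ_{j≠i} q_j = 0.
Imposing symmetry (q_j = q for all j) turns Σ_{j≠i} q_j into 3q, so 264 = 25q and q = 10.56.

10.56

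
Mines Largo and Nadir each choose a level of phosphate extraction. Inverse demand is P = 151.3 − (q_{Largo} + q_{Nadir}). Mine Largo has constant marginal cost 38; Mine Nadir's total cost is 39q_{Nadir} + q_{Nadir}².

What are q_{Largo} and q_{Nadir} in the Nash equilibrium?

48.7, 15.9

Mine Largo's profit: π = q_{Largo}(151.3 − (q_{Largo} + q_{Nadir})) − 38q_{Largo}.
∂π/∂q_{Largo} = 113.3 − 2q_{Largo} − q_{Nadir} = 0, so q_{Largo} = 56.65 − 0.5q_{Nadir}.
For Nadir: ∂π/∂q_{Nadir} = 112.3 − 4q_{Nadir} − q_{Largo} = 0 ⇒ q_{Nadir} = 28.075 − 0.25q_{Largo}.
Plugging q_{Nadir} into Largo's best response: q_{Largo} = 56.65 − 0.5(28.075 − 0.25q_{Largo}) ⇒ 0.875q_{Largo} = 42.6125, so q_{Largo} = 48.7.
Then q_{Nadir} = 28.075 − 0.25·48.7 = 15.9.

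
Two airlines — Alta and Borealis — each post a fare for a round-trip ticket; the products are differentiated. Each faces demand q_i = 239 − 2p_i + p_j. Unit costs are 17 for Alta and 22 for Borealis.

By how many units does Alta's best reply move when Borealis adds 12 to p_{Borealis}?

Alta's profit: π = (p_{Alta} − 17)(239 − 2p_{Alta} + p_{Borealis}).
∂π/∂p_{Alta} = 273 − 4p_{Alta} + p_{Borealis} = 0 ⇒ p_{Alta} = 68.25 + 0.25p_{Borealis}.
The reaction-function slope is 0.25, so a 12-unit rise in p_{Borealis} moves p_{Alta} by 0.25 × 12 = 3. Alta's best response rises — the actions are strategic complements.

3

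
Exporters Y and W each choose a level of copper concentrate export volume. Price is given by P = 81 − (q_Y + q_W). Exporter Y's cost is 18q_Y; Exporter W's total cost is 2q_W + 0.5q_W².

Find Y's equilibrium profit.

484

Exporter Y's profit: π = q_Y(81 − (q_Y + q_W)) − 18q_Y.
∂π/∂q_Y = 63 − 2q_Y − q_W = 0, so q_Y = 31.5 − 0.5q_W.
For W: ∂π/∂q_W = 79 − 3q_W − q_Y = 0 ⇒ q_W = 79/3 − (1/3)q_Y.
Solving the two reaction functions simultaneously: (1 − (−0.5)(−1/3))q_Y = 31.5 − 0.5·(79/3), so (5/6)q_Y = 55/3 and q_Y = 22.
Then q_W = 79/3 − (1/3)·22 = 19.
Price P = 81 − 41 = 40.
Y's profit: (40 − 18)·22 = 484.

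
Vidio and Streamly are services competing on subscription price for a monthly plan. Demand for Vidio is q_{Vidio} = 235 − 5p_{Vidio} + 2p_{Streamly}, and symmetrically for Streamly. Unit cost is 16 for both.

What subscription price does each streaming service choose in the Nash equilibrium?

Vidio's profit: π = (p_{Vidio} − 16)(235 − 5p_{Vidio} + 2p_{Streamly}).
∂π/∂p_{Vidio} = 315 − 10p_{Vidio} + 2p_{Streamly} = 0 ⇒ p_{Vidio} = 31.5 + 0.2p_{Streamly}.
By symmetry p_{Streamly} = p_{Vidio}; substituting into the reaction function, 0.8p_{Vidio} = 31.5 and p_{Vidio} = 39.375.

39.375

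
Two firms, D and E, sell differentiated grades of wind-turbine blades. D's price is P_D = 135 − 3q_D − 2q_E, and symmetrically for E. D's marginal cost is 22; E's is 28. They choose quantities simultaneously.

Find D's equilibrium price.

65.5

Firm D's profit: π = q_D(135 − 3q_D − 2q_E) − 22q_D.
∂π/∂q_D = 113 − 6q_D − 2q_E = 0 ⇒ q_D = 113/6 − (1/3)q_E.
Similarly q_E = 107/6 − (1/3)q_D.
Plugging q_E into D's best response: q_D = 113/6 − (1/3)(107/6 − (1/3)q_D) ⇒ (8/9)q_D = 116/9, so q_D = 14.5.
Then q_E = 107/6 − (1/3)·14.5 = 13.
P_D = 135 − 3·14.5 − 2·13 = 65.5.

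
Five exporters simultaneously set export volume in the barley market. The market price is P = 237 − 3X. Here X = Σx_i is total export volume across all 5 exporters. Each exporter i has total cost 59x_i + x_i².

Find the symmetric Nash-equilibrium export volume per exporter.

A representative exporter's profit is π_i = x_i(237 − 3X) − 59x_i − x_i², with X = x_i + Σ_{j≠i} x_j.
First-order condition: 178 − 8x_i − 3Σ_{j≠i} x_j = 0.
Imposing symmetry (x_j = x for all j) turns Σ_{j≠i} x_j into 4x, so 178 = 20x and x = 8.9.

8.9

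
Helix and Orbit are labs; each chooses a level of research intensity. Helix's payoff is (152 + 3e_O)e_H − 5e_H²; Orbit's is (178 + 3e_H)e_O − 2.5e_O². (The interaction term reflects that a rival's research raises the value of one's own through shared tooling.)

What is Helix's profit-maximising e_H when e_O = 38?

Expanding Helix's payoff: 152e_H + 3e_Oe_H − 5e_H².
∂π/∂e_H = 152 + 3e_O − 10e_H = 0, so e_H = 15.2 + 0.3e_O.
At e_O = 38: e_H = 15.2 + 0.3·38 = 26.6.

26.6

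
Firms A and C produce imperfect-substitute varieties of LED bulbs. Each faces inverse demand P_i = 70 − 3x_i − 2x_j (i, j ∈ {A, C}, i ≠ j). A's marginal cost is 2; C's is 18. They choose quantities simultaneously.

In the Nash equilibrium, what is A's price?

30.5

Firm A's profit: π = x_A(70 − 3x_A − 2x_C) − 2x_A.
∂π/∂x_A = 68 − 6x_A − 2x_C = 0 ⇒ x_A = 34/3 − (1/3)x_C.
Similarly x_C = 26/3 − (1/3)x_A.
Solving the two reaction functions simultaneously: (1 − (−1/3)(−1/3))x_A = 34/3 − (1/3)·(26/3), so (8/9)x_A = 76/9 and x_A = 9.5.
Then x_C = 26/3 − (1/3)·9.5 = 5.5.
P_A = 70 − 3·9.5 − 2·5.5 = 30.5.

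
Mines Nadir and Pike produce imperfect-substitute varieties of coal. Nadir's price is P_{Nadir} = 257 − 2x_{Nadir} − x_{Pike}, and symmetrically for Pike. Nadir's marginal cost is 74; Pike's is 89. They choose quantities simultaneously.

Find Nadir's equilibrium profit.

2827.52

Mine Nadir's profit: π = x_{Nadir}(257 − 2x_{Nadir} − x_{Pike}) − 74x_{Nadir}.
∂π/∂x_{Nadir} = 183 − 4x_{Nadir} − x_{Pike} = 0 ⇒ x_{Nadir} = 45.75 − 0.25x_{Pike}.
Similarly x_{Pike} = 42 − 0.25x_{Nadir}.
Plugging x_{Pike} into Nadir's best response: x_{Nadir} = 45.75 − 0.25(42 − 0.25x_{Nadir}) ⇒ 0.9375x_{Nadir} = 35.25, so x_{Nadir} = 37.6.
Then x_{Pike} = 42 − 0.25·37.6 = 32.6.
P_{Nadir} = 257 − 2·37.6 − 32.6 = 149.2.
Profit = (149.2 − 74)·37.6 = 2827.52.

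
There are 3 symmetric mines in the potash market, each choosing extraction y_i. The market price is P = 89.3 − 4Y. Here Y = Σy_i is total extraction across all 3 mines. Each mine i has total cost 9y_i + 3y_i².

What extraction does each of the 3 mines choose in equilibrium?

3.65

A representative mine's profit is π_i = y_i(89.3 − 4Y) − 9y_i − 3y_i², with Y = y_i + Σ_{j≠i} y_j.
First-order condition: 80.3 − 14y_i − 4Σ_{j≠i} y_j = 0.
With identical mines, set every y_j = y: then 80.3 − 14y − 8y = 0, i.e. y = 80.3/22 = 3.65.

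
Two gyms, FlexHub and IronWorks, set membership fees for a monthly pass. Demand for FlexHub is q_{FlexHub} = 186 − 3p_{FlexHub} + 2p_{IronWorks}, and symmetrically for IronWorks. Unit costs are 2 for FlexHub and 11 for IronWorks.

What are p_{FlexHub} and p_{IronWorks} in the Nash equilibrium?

49.6875, 53.0625

FlexHub's profit: π = (p_{FlexHub} − 2)(186 − 3p_{FlexHub} + 2p_{IronWorks}).
∂π/∂p_{FlexHub} = 192 − 6p_{FlexHub} + 2p_{IronWorks} = 0 ⇒ p_{FlexHub} = 32 + (1/3)p_{IronWorks}.
Similarly p_{IronWorks} = 36.5 + (1/3)p_{FlexHub}.
Substituting the second reaction function into the first: p_{FlexHub} = 32 + (1/3)(36.5 + (1/3)p_{FlexHub}), which gives (8/9)p_{FlexHub} = 265/6 ⇒ p_{FlexHub} = 49.6875.
Then p_{IronWorks} = 36.5 + (1/3)·49.6875 = 53.0625.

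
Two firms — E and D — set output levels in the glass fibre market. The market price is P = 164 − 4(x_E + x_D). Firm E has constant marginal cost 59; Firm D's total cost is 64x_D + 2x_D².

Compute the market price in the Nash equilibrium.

102

Firm E's profit: π = x_E(164 − 4(x_E + x_D)) − 59x_E.
∂π/∂x_E = 105 − 8x_E − 4x_D = 0, so x_E = 13.125 − 0.5x_D.
For D: ∂π/∂x_D = 100 − 12x_D − 4x_E = 0 ⇒ x_D = 25/3 − (1/3)x_E.
Substituting the second reaction function into the first: x_E = 13.125 − 0.5(25/3 − (1/3)x_E), which gives (5/6)x_E = 215/24 ⇒ x_E = 10.75.
Then x_D = 25/3 − (1/3)·10.75 = 4.75.
Equilibrium price: P = 164 − 4·15.5 = 102.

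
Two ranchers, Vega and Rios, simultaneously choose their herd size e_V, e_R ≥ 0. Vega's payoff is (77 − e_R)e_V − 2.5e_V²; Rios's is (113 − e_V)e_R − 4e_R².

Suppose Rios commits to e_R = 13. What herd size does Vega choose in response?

12.8

Expanding Vega's payoff: 77e_V − e_Re_V − 2.5e_V².
∂π/∂e_V = 77 − e_R − 5e_V = 0, so e_V = 15.4 − 0.2e_R.
At e_R = 13: e_V = 15.4 − 0.2·13 = 12.8.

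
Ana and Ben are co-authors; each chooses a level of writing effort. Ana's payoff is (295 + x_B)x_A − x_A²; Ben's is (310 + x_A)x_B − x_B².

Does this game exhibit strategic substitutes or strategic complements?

Expanding Ana's payoff: 295x_A + x_Bx_A − x_A².
∂π/∂x_A = 295 + x_B − 2x_A = 0, so x_A = 147.5 + 0.5x_B.
The best-response slope dx_A/dx_B = 0.5 > 0: the reaction function is upward-sloping, so the choices are strategic complements.

strategic complements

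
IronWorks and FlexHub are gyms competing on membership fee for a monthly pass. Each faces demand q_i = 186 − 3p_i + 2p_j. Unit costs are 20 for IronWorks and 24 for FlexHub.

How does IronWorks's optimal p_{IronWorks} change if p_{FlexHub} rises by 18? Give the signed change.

6

IronWorks's profit: π = (p_{IronWorks} − 20)(186 − 3p_{IronWorks} + 2p_{FlexHub}).
∂π/∂p_{IronWorks} = 246 − 6p_{IronWorks} + 2p_{FlexHub} = 0 ⇒ p_{IronWorks} = 41 + (1/3)p_{FlexHub}.
The reaction-function slope is 1/3, so an 18-unit rise in p_{FlexHub} moves p_{IronWorks} by 1/3 × 18 = 6. IronWorks's best response rises — the actions are strategic complements.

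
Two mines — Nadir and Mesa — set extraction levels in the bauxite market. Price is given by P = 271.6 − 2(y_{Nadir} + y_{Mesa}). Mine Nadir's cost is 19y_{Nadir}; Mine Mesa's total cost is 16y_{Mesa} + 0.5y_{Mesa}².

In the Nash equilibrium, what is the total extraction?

79.3125

Mine Nadir's profit: π = y_{Nadir}(271.6 − 2(y_{Nadir} + y_{Mesa})) − 19y_{Nadir}.
∂π/∂y_{Nadir} = 252.6 − 4y_{Nadir} − 2y_{Mesa} = 0, so y_{Nadir} = 63.15 − 0.5y_{Mesa}.
For Mesa: ∂π/∂y_{Mesa} = 255.6 − 5y_{Mesa} − 2y_{Nadir} = 0 ⇒ y_{Mesa} = 51.12 − 0.4y_{Nadir}.
Substituting the second reaction function into the first: y_{Nadir} = 63.15 − 0.5(51.12 − 0.4y_{Nadir}), which gives 0.8y_{Nadir} = 37.59 ⇒ y_{Nadir} = 46.9875.
Then y_{Mesa} = 51.12 − 0.4·46.9875 = 32.325.
Total extraction: 46.9875 + 32.325 = 79.3125.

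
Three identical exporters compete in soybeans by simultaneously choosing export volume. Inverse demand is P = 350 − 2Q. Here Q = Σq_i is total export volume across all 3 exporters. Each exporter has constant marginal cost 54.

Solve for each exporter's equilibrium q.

37

A representative exporter's profit is π_i = q_i(350 − 2Q) − 54q_i, with Q = q_i + Σ_{j≠i} q_j.
First-order condition: 296 − 4q_i − 2Σ_{j≠i} q_j = 0.
Imposing symmetry (q_j = q for all j) turns Σ_{j≠i} q_j into 2q, so 296 = 8q and q = 37.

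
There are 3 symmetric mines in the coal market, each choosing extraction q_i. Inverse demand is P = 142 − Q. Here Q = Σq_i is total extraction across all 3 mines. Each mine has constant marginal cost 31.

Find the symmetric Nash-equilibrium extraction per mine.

A representative mine's profit is π_i = q_i(142 − Q) − 31q_i, with Q = q_i + Σ_{j≠i} q_j.
First-order condition: 111 − 2q_i − Σ_{j≠i} q_j = 0.
Imposing symmetry (q_j = q for all j) turns Σ_{j≠i} q_j into 2q, so 111 = 4q and q = 27.75.

27.75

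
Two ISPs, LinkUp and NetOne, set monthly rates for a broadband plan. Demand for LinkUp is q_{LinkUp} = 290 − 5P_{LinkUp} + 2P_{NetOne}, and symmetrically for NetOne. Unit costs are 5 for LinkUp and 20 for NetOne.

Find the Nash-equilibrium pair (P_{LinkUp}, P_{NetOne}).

40.9375, 47.1875

LinkUp's profit: π = (P_{LinkUp} − 5)(290 − 5P_{LinkUp} + 2P_{NetOne}).
∂π/∂P_{LinkUp} = 315 − 10P_{LinkUp} + 2P_{NetOne} = 0 ⇒ P_{LinkUp} = 31.5 + 0.2P_{NetOne}.
Similarly P_{NetOne} = 39 + 0.2P_{LinkUp}.
Solving the two reaction functions simultaneously: (1 − (0.2)(0.2))P_{LinkUp} = 31.5 + 0.2·39, so 0.96P_{LinkUp} = 39.3 and P_{LinkUp} = 40.9375.
Then P_{NetOne} = 39 + 0.2·40.9375 = 47.1875.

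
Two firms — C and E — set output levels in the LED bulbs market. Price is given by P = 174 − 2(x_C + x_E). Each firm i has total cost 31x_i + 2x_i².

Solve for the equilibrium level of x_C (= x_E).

14.3

Firm C's profit: π = x_C(174 − 2(x_C + x_E)) − 31x_C − 2x_C².
∂π/∂x_C = 143 − 8x_C − 2x_E = 0, so x_C = 17.875 − 0.25x_E.
Setting x_C = x_E in the reaction function: x_C = 17.875 − 0.25x_C, so x_C = 17.875 / 1.25 = 14.3.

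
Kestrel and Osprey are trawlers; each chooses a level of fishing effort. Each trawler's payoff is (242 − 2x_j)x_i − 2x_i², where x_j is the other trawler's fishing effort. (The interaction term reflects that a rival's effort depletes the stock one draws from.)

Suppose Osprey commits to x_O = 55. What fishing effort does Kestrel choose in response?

Kestrel's payoff is (242 − 2x_O)x_K − 2x_K².
∂π/∂x_K = 242 − 2x_O − 4x_K = 0, so x_K = 60.5 − 0.5x_O.
At x_O = 55: x_K = 60.5 − 0.5·55 = 33.

33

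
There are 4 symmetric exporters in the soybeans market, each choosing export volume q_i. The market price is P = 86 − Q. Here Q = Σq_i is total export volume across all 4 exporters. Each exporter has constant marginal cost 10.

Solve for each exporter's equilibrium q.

15.2

A representative exporter's profit is π_i = q_i(86 − Q) − 10q_i, with Q = q_i + Σ_{j≠i} q_j.
First-order condition: 76 − 2q_i − Σ_{j≠i} q_j = 0.
In a symmetric equilibrium every exporter chooses the same q, so Σ_{j≠i} q_j = 3q. The condition becomes 76 − 5q = 0, giving q = 76/5 = 15.2.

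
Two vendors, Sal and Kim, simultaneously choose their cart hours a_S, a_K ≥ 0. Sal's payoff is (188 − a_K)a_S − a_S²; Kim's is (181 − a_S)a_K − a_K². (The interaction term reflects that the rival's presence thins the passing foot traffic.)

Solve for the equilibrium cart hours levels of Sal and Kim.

65, 58

Expanding Sal's payoff: 188a_S − a_Ka_S − a_S².
∂π/∂a_S = 188 − a_K − 2a_S = 0, so a_S = 94 − 0.5a_K.
Likewise for Kim: a_K = 90.5 − 0.5a_S.
Solving the two reaction functions simultaneously: (1 − (−0.5)(−0.5))a_S = 94 − 0.5·90.5, so 0.75a_S = 48.75 and a_S = 65.
Then a_K = 90.5 − 0.5·65 = 58.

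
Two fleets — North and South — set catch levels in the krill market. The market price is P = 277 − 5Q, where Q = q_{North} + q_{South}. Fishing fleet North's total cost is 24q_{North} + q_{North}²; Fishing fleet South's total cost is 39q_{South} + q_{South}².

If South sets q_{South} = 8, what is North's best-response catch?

Fishing fleet North's profit: π = q_{North}(277 − 5(q_{North} + q_{South})) − 24q_{North} − q_{North}².
∂π/∂q_{North} = 253 − 12q_{North} − 5q_{South} = 0, so q_{North} = 253/12 − (5/12)q_{South}.
At q_{South} = 8: q_{North} = 253/12 − (5/12)·8 = 17.75.

17.75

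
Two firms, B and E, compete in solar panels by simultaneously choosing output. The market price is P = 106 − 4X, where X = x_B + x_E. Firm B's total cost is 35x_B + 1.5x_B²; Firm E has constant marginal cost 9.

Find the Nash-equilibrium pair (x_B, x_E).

2.5, 10.875

Firm B's profit: π = x_B(106 − 4(x_B + x_E)) − 35x_B − 1.5x_B².
∂π/∂x_B = 71 − 11x_B − 4x_E = 0, so x_B = 71/11 − (4/11)x_E.
For E: ∂π/∂x_E = 97 − 8x_E − 4x_B = 0 ⇒ x_E = 12.125 − 0.5x_B.
Plugging x_E into B's best response: x_B = 71/11 − (4/11)(12.125 − 0.5x_B) ⇒ (9/11)x_B = 45/22, so x_B = 2.5.
Then x_E = 12.125 − 0.5·2.5 = 10.875.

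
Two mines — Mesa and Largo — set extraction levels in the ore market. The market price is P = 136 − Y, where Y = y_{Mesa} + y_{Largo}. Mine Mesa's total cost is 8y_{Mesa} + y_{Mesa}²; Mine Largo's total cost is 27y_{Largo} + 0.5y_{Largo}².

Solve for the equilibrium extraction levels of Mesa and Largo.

25, 28

Mine Mesa's profit: π = y_{Mesa}(136 − (y_{Mesa} + y_{Largo})) − 8y_{Mesa} − y_{Mesa}².
∂π/∂y_{Mesa} = 128 − 4y_{Mesa} − y_{Largo} = 0, so y_{Mesa} = 32 − 0.25y_{Largo}.
For Largo: ∂π/∂y_{Largo} = 109 − 3y_{Largo} − y_{Mesa} = 0 ⇒ y_{Largo} = 109/3 − (1/3)y_{Mesa}.
Substituting the second reaction function into the first: y_{Mesa} = 32 − 0.25(109/3 − (1/3)y_{Mesa}), which gives (11/12)y_{Mesa} = 275/12 ⇒ y_{Mesa} = 25.
Then y_{Largo} = 109/3 − (1/3)·25 = 28.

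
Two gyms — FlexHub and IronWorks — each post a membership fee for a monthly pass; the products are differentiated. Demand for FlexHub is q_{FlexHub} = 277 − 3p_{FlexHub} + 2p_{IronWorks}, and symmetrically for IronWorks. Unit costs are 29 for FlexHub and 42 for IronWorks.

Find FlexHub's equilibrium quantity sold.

FlexHub's profit: π = (p_{FlexHub} − 29)(277 − 3p_{FlexHub} + 2p_{IronWorks}).
∂π/∂p_{FlexHub} = 364 − 6p_{FlexHub} + 2p_{IronWorks} = 0 ⇒ p_{FlexHub} = 182/3 + (1/3)p_{IronWorks}.
Similarly p_{IronWorks} = 403/6 + (1/3)p_{FlexHub}.
Plugging p_{IronWorks} into FlexHub's best response: p_{FlexHub} = 182/3 + (1/3)(403/6 + (1/3)p_{FlexHub}) ⇒ (8/9)p_{FlexHub} = 1495/18, so p_{FlexHub} = 93.4375.
Then p_{IronWorks} = 403/6 + (1/3)·93.4375 = 98.3125.
q_{FlexHub} = 277 − 3·93.4375 + 2·98.3125 = 193.3125.

193.3125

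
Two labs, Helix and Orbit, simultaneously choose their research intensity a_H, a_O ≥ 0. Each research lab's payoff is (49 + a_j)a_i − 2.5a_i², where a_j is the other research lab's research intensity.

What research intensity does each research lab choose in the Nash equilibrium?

12.25

Helix's payoff is (49 + a_O)a_H − 2.5a_H².
∂π/∂a_H = 49 + a_O − 5a_H = 0, so a_H = 9.8 + 0.2a_O.
By symmetry a_O = a_H; substituting into the reaction function, 0.8a_H = 9.8 and a_H = 12.25.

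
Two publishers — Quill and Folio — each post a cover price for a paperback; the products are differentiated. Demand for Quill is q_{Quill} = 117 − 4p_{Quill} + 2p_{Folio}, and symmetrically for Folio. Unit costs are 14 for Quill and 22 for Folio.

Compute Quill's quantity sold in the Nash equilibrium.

Quill's profit: π = (p_{Quill} − 14)(117 − 4p_{Quill} + 2p_{Folio}).
∂π/∂p_{Quill} = 173 − 8p_{Quill} + 2p_{Folio} = 0 ⇒ p_{Quill} = 21.625 + 0.25p_{Folio}.
Similarly p_{Folio} = 25.625 + 0.25p_{Quill}.
Substituting the second reaction function into the first: p_{Quill} = 21.625 + 0.25(25.625 + 0.25p_{Quill}), which gives 0.9375p_{Quill} = 897/32 ⇒ p_{Quill} = 29.9.
Then p_{Folio} = 25.625 + 0.25·29.9 = 33.1.
q_{Quill} = 117 − 4·29.9 + 2·33.1 = 63.6.

63.6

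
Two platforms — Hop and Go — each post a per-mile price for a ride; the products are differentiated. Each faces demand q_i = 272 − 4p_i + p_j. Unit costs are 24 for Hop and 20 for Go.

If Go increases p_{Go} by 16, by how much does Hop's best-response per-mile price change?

2

Hop's profit: π = (p_{Hop} − 24)(272 − 4p_{Hop} + p_{Go}).
∂π/∂p_{Hop} = 368 − 8p_{Hop} + p_{Go} = 0 ⇒ p_{Hop} = 46 + 0.125p_{Go}.
The reaction-function slope is 0.125, so a 16-unit rise in p_{Go} moves p_{Hop} by 0.125 × 16 = 2. Hop's best response rises — the actions are strategic complements.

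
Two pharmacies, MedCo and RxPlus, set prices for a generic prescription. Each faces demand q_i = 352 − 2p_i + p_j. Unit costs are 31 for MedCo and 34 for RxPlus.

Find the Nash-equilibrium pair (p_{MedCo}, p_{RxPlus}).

MedCo's profit: π = (p_{MedCo} − 31)(352 − 2p_{MedCo} + p_{RxPlus}).
∂π/∂p_{MedCo} = 414 − 4p_{MedCo} + p_{RxPlus} = 0 ⇒ p_{MedCo} = 103.5 + 0.25p_{RxPlus}.
Similarly p_{RxPlus} = 105 + 0.25p_{MedCo}.
Plugging p_{RxPlus} into MedCo's best response: p_{MedCo} = 103.5 + 0.25(105 + 0.25p_{MedCo}) ⇒ 0.9375p_{MedCo} = 129.75, so p_{MedCo} = 138.4.
Then p_{RxPlus} = 105 + 0.25·138.4 = 139.6.

138.4, 139.6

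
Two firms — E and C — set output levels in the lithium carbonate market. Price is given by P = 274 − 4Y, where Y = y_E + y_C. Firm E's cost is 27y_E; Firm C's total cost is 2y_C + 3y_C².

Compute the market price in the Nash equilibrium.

Firm E's profit: π = y_E(274 − 4(y_E + y_C)) − 27y_E.
∂π/∂y_E = 247 − 8y_E − 4y_C = 0, so y_E = 30.875 − 0.5y_C.
For C: ∂π/∂y_C = 272 − 14y_C − 4y_E = 0 ⇒ y_C = 136/7 − (2/7)y_E.
Substituting the second reaction function into the first: y_E = 30.875 − 0.5(136/7 − (2/7)y_E), which gives (6/7)y_E = 1185/56 ⇒ y_E = 24.6875.
Then y_C = 136/7 − (2/7)·24.6875 = 12.375.
Equilibrium price: P = 274 − 4·37.0625 = 125.75.

125.75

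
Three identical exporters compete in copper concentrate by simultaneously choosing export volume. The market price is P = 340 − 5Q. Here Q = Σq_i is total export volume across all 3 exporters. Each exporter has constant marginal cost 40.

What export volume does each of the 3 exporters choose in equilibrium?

A representative exporter's profit is π_i = q_i(340 − 5Q) − 40q_i, with Q = q_i + Σ_{j≠i} q_j.
First-order condition: 300 − 10q_i − 5Σ_{j≠i} q_j = 0.
With identical exporters, set every q_j = q: then 300 − 10q − 10q = 0, i.e. q = 300/20 = 15.

15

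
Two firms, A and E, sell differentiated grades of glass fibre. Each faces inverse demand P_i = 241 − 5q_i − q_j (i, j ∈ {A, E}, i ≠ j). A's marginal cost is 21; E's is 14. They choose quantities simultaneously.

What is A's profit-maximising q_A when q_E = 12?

20.8

Firm A's profit: π = q_A(241 − 5q_A − q_E) − 21q_A.
∂π/∂q_A = 220 − 10q_A − q_E = 0 ⇒ q_A = 22 − 0.1q_E.
At q_E = 12: q_A = 22 − 0.1·12 = 20.8.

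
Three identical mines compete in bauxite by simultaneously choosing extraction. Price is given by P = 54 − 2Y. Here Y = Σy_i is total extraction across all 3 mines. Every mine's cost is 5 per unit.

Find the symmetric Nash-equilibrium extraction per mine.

A representative mine's profit is π_i = y_i(54 − 2Y) − 5y_i, with Y = y_i + Σ_{j≠i} y_j.
First-order condition: 49 − 4y_i − 2Σ_{j≠i} y_j = 0.
In a symmetric equilibrium every mine chooses the same y, so Σ_{j≠i} y_j = 2y. The condition becomes 49 − 8y = 0, giving y = 49/8 = 6.125.

6.125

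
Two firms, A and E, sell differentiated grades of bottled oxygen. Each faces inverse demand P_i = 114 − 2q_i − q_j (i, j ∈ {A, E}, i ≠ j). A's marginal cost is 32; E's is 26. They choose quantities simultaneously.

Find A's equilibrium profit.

512

Firm A's profit: π = q_A(114 − 2q_A − q_E) − 32q_A.
∂π/∂q_A = 82 − 4q_A − q_E = 0 ⇒ q_A = 20.5 − 0.25q_E.
Similarly q_E = 22 − 0.25q_A.
Plugging q_E into A's best response: q_A = 20.5 − 0.25(22 − 0.25q_A) ⇒ 0.9375q_A = 15, so q_A = 16.
Then q_E = 22 − 0.25·16 = 18.
P_A = 114 − 2·16 − 18 = 64.
Profit = (64 − 32)·16 = 512.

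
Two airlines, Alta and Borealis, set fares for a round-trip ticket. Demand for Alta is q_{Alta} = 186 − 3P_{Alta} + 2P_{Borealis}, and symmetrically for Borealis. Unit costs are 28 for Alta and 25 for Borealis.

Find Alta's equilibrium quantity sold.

116.8125

Alta's profit: π = (P_{Alta} − 28)(186 − 3P_{Alta} + 2P_{Borealis}).
∂π/∂P_{Alta} = 270 − 6P_{Alta} + 2P_{Borealis} = 0 ⇒ P_{Alta} = 45 + (1/3)P_{Borealis}.
Similarly P_{Borealis} = 43.5 + (1/3)P_{Alta}.
Substituting the second reaction function into the first: P_{Alta} = 45 + (1/3)(43.5 + (1/3)P_{Alta}), which gives (8/9)P_{Alta} = 59.5 ⇒ P_{Alta} = 66.9375.
Then P_{Borealis} = 43.5 + (1/3)·66.9375 = 65.8125.
q_{Alta} = 186 − 3·66.9375 + 2·65.8125 = 116.8125.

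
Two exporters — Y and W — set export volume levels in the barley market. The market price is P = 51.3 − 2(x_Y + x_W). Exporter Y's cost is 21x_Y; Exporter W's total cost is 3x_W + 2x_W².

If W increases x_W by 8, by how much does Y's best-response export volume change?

-4

Exporter Y's profit: π = x_Y(51.3 − 2(x_Y + x_W)) − 21x_Y.
∂π/∂x_Y = 30.3 − 4x_Y − 2x_W = 0, so x_Y = 7.575 − 0.5x_W.
The reaction-function slope is −0.5, so an 8-unit rise in x_W moves x_Y by −0.5 × 8 = −4. Y's best response falls — the actions are strategic substitutes.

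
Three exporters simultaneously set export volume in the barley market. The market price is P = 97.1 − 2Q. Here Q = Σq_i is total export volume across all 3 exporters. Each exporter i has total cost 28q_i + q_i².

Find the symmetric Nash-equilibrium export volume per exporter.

A representative exporter's profit is π_i = q_i(97.1 − 2Q) − 28q_i − q_i², with Q = q_i + Σ_{j≠i} q_j.
First-order condition: 69.1 − 6q_i − 2Σ_{j≠i} q_j = 0.
In a symmetric equilibrium every exporter chooses the same q, so Σ_{j≠i} q_j = 2q. The condition becomes 69.1 − 10q = 0, giving q = 69.1/10 = 6.91.

6.91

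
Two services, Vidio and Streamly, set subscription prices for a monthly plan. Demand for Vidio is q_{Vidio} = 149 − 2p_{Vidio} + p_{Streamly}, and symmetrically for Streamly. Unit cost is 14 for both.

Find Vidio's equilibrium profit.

4050

Vidio's profit: π = (p_{Vidio} − 14)(149 − 2p_{Vidio} + p_{Streamly}).
∂π/∂p_{Vidio} = 177 − 4p_{Vidio} + p_{Streamly} = 0 ⇒ p_{Vidio} = 44.25 + 0.25p_{Streamly}.
By symmetry p_{Streamly} = p_{Vidio}; substituting into the reaction function, 0.75p_{Vidio} = 44.25 and p_{Vidio} = 59.
q_{Vidio} = 149 − 2·59 + 59 = 90.
Profit = (59 − 14)·90 = 4050.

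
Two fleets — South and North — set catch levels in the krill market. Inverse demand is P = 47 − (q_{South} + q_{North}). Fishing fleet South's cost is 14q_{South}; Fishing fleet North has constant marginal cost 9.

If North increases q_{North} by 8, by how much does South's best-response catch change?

Fishing fleet South's profit: π = q_{South}(47 − (q_{South} + q_{North})) − 14q_{South}.
∂π/∂q_{South} = 33 − 2q_{South} − q_{North} = 0, so q_{South} = 16.5 − 0.5q_{North}.
The reaction-function slope is −0.5, so an 8-unit rise in q_{North} moves q_{South} by −0.5 × 8 = −4. South's best response falls — the actions are strategic substitutes.

-4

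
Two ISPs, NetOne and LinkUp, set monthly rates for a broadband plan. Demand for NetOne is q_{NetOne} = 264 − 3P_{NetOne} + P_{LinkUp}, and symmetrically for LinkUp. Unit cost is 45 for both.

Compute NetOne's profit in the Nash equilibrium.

NetOne's profit: π = (P_{NetOne} − 45)(264 − 3P_{NetOne} + P_{LinkUp}).
∂π/∂P_{NetOne} = 399 − 6P_{NetOne} + P_{LinkUp} = 0 ⇒ P_{NetOne} = 66.5 + (1/6)P_{LinkUp}.
Setting P_{NetOne} = P_{LinkUp} in the reaction function: P_{NetOne} = 66.5 + (1/6)P_{NetOne}, so P_{NetOne} = 66.5 / (5/6) = 79.8.
q_{NetOne} = 264 − 3·79.8 + 79.8 = 104.4.
Profit = (79.8 − 45)·104.4 = 3633.12.

3633.12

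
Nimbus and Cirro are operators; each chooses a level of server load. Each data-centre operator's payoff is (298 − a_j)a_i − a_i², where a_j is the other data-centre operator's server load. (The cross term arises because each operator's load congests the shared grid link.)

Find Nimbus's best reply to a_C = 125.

Nimbus's payoff is (298 − a_C)a_N − a_N².
∂π/∂a_N = 298 − a_C − 2a_N = 0, so a_N = 149 − 0.5a_C.
At a_C = 125: a_N = 149 − 0.5·125 = 86.5.

86.5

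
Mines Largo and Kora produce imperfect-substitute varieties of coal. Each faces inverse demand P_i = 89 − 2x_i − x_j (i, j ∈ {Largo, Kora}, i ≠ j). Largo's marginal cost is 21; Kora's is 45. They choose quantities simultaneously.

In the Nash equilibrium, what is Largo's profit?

462.08

Mine Largo's profit: π = x_{Largo}(89 − 2x_{Largo} − x_{Kora}) − 21x_{Largo}.
∂π/∂x_{Largo} = 68 − 4x_{Largo} − x_{Kora} = 0 ⇒ x_{Largo} = 17 − 0.25x_{Kora}.
Similarly x_{Kora} = 11 − 0.25x_{Largo}.
Substituting the second reaction function into the first: x_{Largo} = 17 − 0.25(11 − 0.25x_{Largo}), which gives 0.9375x_{Largo} = 14.25 ⇒ x_{Largo} = 15.2.
Then x_{Kora} = 11 − 0.25·15.2 = 7.2.
P_{Largo} = 89 − 2·15.2 − 7.2 = 51.4.
Profit = (51.4 − 21)·15.2 = 462.08.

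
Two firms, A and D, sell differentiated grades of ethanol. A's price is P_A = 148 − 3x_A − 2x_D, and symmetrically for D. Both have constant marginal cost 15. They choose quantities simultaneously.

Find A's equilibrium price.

Firm A's profit: π = x_A(148 − 3x_A − 2x_D) − 15x_A.
∂π/∂x_A = 133 − 6x_A − 2x_D = 0 ⇒ x_A = 133/6 − (1/3)x_D.
The game is symmetric, so in equilibrium x_D = x_A: the reaction function gives (4/3)x_A = 133/6, hence x_A = 16.625.
P_A = 148 − 3·16.625 − 2·16.625 = 64.875.

64.875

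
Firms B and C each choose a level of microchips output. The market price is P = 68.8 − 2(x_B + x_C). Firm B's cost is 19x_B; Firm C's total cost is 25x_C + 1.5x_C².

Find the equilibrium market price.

40.75

Firm B's profit: π = x_B(68.8 − 2(x_B + x_C)) − 19x_B.
∂π/∂x_B = 49.8 − 4x_B − 2x_C = 0, so x_B = 12.45 − 0.5x_C.
For C: ∂π/∂x_C = 43.8 − 7x_C − 2x_B = 0 ⇒ x_C = 219/35 − (2/7)x_B.
Solving the two reaction functions simultaneously: (1 − (−0.5)(−2/7))x_B = 12.45 − 0.5·(219/35), so (6/7)x_B = 261/28 and x_B = 10.875.
Then x_C = 219/35 − (2/7)·10.875 = 3.15.
Equilibrium price: P = 68.8 − 2·14.025 = 40.75.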